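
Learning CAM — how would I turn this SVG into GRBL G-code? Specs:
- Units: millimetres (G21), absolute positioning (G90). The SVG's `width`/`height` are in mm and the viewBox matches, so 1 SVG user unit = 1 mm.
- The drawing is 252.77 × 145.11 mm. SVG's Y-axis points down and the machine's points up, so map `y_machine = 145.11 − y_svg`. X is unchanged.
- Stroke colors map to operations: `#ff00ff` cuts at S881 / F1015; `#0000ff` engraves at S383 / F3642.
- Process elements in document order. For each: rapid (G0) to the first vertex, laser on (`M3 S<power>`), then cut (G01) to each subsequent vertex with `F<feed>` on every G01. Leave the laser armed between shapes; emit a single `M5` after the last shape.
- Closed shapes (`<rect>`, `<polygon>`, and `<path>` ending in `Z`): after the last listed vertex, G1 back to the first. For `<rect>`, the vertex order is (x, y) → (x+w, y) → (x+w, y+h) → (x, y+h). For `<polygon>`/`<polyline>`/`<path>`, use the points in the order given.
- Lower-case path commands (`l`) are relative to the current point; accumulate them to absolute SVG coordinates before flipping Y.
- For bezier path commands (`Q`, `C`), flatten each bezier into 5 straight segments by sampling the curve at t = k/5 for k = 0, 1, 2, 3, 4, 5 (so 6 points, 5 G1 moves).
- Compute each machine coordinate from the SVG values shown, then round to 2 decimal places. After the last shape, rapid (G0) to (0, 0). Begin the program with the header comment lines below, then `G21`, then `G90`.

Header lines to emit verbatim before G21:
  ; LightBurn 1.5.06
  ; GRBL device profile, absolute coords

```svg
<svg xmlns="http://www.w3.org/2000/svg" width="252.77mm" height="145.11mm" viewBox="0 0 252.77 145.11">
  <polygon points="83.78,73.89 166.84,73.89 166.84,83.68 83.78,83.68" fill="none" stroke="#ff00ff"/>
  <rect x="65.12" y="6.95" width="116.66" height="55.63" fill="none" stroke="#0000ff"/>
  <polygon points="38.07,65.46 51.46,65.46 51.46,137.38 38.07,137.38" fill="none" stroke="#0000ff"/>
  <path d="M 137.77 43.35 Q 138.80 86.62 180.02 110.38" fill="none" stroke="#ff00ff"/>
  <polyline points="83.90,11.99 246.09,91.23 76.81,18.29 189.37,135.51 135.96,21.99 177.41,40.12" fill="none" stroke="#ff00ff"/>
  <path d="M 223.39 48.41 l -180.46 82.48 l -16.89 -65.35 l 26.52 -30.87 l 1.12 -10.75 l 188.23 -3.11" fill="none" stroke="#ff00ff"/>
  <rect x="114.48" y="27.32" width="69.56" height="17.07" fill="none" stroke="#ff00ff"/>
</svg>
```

; LightBurn 1.5.06
; GRBL device profile, absolute coords
G21
G90
G0 X83.78 Y71.22
M3 S881
G01 X166.84 Y71.22 F1015
G01 X166.84 Y61.43 F1015
G01 X83.78 Y61.43 F1015
G01 X83.78 Y71.22 F1015
G0 X65.12 Y138.16
M3 S383
G01 X181.78 Y138.16 F3642
G01 X181.78 Y82.53 F3642
G01 X65.12 Y82.53 F3642
G01 X65.12 Y138.16 F3642
G0 X38.07 Y79.65
M3 S383
G01 X51.46 Y79.65 F3642
G01 X51.46 Y7.73 F3642
G01 X38.07 Y7.73 F3642
G01 X38.07 Y79.65 F3642
G0 X137.77 Y101.76
M3 S881
G01 X139.79 Y85.23 F1015
G01 X145.02 Y70.27 F1015
G01 X153.47 Y56.86 F1015
G01 X165.14 Y45.01 F1015
G01 X180.02 Y34.73 F1015
G0 X83.90 Y133.12
M3 S881
G01 X246.09 Y53.88 F1015
G01 X76.81 Y126.82 F1015
G01 X189.37 Y9.60 F1015
G01 X135.96 Y123.12 F1015
G01 X177.41 Y104.99 F1015
G0 X223.39 Y96.70
M3 S881
G01 X42.93 Y14.22 F1015
G01 X26.04 Y79.57 F1015
G01 X52.56 Y110.44 F1015
G01 X53.68 Y121.19 F1015
G01 X241.91 Y124.30 F1015
G0 X114.48 Y117.79
M3 S881
G01 X184.04 Y117.79 F1015
G01 X184.04 Y100.72 F1015
G01 X114.48 Y100.72 F1015
G01 X114.48 Y117.79 F1015
M5
G0 X0.00 Y0.00

viewBox `0 0 252.77 145.11` with mm width/height → 1 unit = 1 mm. Flip: y_m = 145.11 − y_svg.

**Shape 1** — `<polygon>` rectangle, stroke `#ff00ff` → cut (S881, F1015). Machine vertices: (83.78,71.22) → (166.84,71.22) → (166.84,61.43) → (83.78,61.43) → (83.78,71.22). Closed: final G1 returns to the first vertex.

**Shape 2** — `<rect>` rectangle, stroke `#0000ff` → engrave (S383, F3642). Machine vertices: (65.12,138.16) → (181.78,138.16) → (181.78,82.53) → (65.12,82.53) → (65.12,138.16). Closed: final G1 returns to the first vertex.

**Shape 3** — `<polygon>` rectangle, stroke `#0000ff` → engrave (S383, F3642). Machine vertices: (38.07,79.65) → (51.46,79.65) → (51.46,7.73) → (38.07,7.73) → (38.07,79.65). Closed: final G1 returns to the first vertex.

**Shape 4** — `<path>` quadratic bezier, stroke `#ff00ff` → cut (S881, F1015). Control points (SVG): P0=(137.77,43.35), P1=(138.80,86.62), P2=(180.02,110.38); sampled at t=k/5. Machine vertices: (137.77,101.76) → (139.79,85.23) → (145.02,70.27) → (153.47,56.86) → (165.14,45.01) → (180.02,34.73). Open path.

**Shape 5** — `<polyline>` open polyline, stroke `#ff00ff` → cut (S881, F1015). Machine vertices: (83.90,133.12) → (246.09,53.88) → (76.81,126.82) → (189.37,9.60) → (135.96,123.12) → (177.41,104.99). Open path.

**Shape 6** — `<path>` open polyline, stroke `#ff00ff` → cut (S881, F1015). Machine vertices: (223.39,96.70) → (42.93,14.22) → (26.04,79.57) → (52.56,110.44) → (53.68,121.19) → (241.91,124.30). Open path.

**Shape 7** — `<rect>` rectangle, stroke `#ff00ff` → cut (S881, F1015). Machine vertices: (114.48,117.79) → (184.04,117.79) → (184.04,100.72) → (114.48,100.72) → (114.48,117.79). Closed: final G1 returns to the first vertex.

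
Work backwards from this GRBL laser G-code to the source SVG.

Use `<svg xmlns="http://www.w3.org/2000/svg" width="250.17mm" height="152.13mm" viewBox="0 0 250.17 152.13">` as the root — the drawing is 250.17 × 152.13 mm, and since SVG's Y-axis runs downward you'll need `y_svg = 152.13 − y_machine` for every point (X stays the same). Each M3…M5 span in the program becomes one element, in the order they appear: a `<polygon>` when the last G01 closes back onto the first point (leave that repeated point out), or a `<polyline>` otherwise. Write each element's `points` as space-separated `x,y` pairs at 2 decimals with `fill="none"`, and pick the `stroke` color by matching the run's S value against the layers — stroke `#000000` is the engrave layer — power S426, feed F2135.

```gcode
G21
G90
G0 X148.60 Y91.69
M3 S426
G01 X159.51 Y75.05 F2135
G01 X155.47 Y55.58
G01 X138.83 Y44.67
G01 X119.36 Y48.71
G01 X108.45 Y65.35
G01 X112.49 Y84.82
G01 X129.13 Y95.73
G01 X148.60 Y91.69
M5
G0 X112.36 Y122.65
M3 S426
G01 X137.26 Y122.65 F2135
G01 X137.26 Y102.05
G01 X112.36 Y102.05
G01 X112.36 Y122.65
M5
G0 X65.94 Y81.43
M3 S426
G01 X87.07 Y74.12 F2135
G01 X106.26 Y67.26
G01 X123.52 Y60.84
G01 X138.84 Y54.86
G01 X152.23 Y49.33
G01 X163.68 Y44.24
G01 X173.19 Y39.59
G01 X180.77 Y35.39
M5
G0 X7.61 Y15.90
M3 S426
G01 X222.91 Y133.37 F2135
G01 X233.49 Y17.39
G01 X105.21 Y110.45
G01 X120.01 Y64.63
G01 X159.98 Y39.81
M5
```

y_svg = 152.13 − y_m. Every run uses S426, so all elements get stroke `#000000` (engrave).

[1] closed run; points: 148.60,60.44 159.51,77.08 155.47,96.55 138.83,107.46 119.36,103.42 108.45,86.78 112.49,67.31 129.13,56.40

[2] closed run; points: 112.36,29.48 137.26,29.48 137.26,50.08 112.36,50.08

[3] open run; points: 65.94,70.70 87.07,78.01 106.26,84.87 123.52,91.29 138.84,97.27 152.23,102.80 163.68,107.89 173.19,112.54 180.77,116.74

[4] open run; points: 7.61,136.23 222.91,18.76 233.49,134.74 105.21,41.68 120.01,87.50 159.98,112.32

<svg xmlns="http://www.w3.org/2000/svg" width="250.17mm" height="152.13mm" viewBox="0 0 250.17 152.13">
  <polygon points="148.60,60.44 159.51,77.08 155.47,96.55 138.83,107.46 119.36,103.42 108.45,86.78 112.49,67.31 129.13,56.40" fill="none" stroke="#000000"/>
  <polygon points="112.36,29.48 137.26,29.48 137.26,50.08 112.36,50.08" fill="none" stroke="#000000"/>
  <polyline points="65.94,70.70 87.07,78.01 106.26,84.87 123.52,91.29 138.84,97.27 152.23,102.80 163.68,107.89 173.19,112.54 180.77,116.74" fill="none" stroke="#000000"/>
  <polyline points="7.61,136.23 222.91,18.76 233.49,134.74 105.21,41.68 120.01,87.50 159.98,112.32" fill="none" stroke="#000000"/>
</svg>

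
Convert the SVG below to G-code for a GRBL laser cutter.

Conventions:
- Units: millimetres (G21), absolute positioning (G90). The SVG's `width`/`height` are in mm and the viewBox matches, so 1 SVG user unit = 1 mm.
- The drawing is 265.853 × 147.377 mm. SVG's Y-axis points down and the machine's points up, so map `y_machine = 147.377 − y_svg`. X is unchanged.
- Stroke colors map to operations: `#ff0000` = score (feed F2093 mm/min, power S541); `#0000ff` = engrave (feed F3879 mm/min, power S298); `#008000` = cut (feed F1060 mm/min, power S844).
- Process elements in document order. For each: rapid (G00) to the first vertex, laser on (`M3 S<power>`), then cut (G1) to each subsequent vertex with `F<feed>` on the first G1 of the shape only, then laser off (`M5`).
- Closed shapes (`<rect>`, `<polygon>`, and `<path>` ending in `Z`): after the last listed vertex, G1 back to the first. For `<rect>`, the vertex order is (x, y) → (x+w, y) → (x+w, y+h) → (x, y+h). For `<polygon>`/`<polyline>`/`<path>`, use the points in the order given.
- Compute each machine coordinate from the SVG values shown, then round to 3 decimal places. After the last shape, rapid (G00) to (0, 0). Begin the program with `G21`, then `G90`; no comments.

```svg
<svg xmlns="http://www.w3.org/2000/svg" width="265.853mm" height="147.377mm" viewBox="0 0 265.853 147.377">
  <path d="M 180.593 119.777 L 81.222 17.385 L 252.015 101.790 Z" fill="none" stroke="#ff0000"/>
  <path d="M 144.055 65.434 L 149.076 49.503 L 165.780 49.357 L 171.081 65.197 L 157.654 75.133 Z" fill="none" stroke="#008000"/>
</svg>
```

1 u = 1 mm; y_m = 147.377 − y.

[1] `<path>` closed polygon, #ff0000→score S541 F2093: (180.593,27.600) → (81.222,129.992) → (252.015,45.587) → (180.593,27.600) (closed)

[2] `<path>` regular polygon, #008000→cut S844 F1060: (144.055,81.943) → (149.076,97.874) → (165.780,98.020) → (171.081,82.180) → (157.654,72.244) → (144.055,81.943) (closed)

G21
G90
G00 X180.593 Y27.600
M3 S541
G1 X81.222 Y129.992 F2093
G1 X252.015 Y45.587
G1 X180.593 Y27.600
M5
G00 X144.055 Y81.943
M3 S844
G1 X149.076 Y97.874 F1060
G1 X165.780 Y98.020
G1 X171.081 Y82.180
G1 X157.654 Y72.244
G1 X144.055 Y81.943
M5
G00 X0.000 Y0.000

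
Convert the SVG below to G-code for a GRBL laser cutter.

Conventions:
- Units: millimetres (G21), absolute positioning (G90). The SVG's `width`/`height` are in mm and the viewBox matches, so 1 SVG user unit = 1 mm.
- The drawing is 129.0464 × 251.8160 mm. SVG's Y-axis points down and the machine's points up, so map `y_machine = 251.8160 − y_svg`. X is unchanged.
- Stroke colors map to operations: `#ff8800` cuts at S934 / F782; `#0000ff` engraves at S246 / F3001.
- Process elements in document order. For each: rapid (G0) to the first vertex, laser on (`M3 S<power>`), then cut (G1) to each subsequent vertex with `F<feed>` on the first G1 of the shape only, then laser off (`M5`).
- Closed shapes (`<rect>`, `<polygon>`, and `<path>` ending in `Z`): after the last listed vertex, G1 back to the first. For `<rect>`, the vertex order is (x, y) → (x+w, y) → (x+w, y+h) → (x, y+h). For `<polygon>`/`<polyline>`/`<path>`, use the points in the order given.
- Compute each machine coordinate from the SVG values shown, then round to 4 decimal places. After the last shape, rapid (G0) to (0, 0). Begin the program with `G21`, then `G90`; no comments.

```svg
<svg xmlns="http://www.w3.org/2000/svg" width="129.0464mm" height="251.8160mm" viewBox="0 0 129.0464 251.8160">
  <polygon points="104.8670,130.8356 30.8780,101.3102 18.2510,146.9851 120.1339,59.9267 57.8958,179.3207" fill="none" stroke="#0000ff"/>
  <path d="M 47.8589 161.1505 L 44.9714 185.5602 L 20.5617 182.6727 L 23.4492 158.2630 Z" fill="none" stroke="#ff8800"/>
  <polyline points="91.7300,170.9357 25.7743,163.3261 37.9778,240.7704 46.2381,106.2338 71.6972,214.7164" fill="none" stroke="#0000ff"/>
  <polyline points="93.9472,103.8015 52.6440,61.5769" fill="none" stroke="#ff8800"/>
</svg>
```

Since the viewBox matches the mm dimensions, user units are millimetres directly. The only transform is the Y-flip y_m = 251.8160 − y_svg.

Shape 1 is a closed polygon drawn with `<polygon>`. Its stroke #0000ff means engrave at S246, F3001. After flipping Y the toolpath is (104.8670,120.9804) → (30.8780,150.5058) → (18.2510,104.8309) → (120.1339,191.8893) → (57.8958,72.4953) → (104.8670,120.9804), returning to the start.

Shape 2 is a regular polygon drawn with `<path>`. Its stroke #ff8800 means cut at S934, F782. After flipping Y the toolpath is (47.8589,90.6655) → (44.9714,66.2558) → (20.5617,69.1433) → (23.4492,93.5530) → (47.8589,90.6655), returning to the start.

Shape 3 is a open polyline drawn with `<polyline>`. Its stroke #0000ff means engrave at S246, F3001. After flipping Y the toolpath is (91.7300,80.8803) → (25.7743,88.4899) → (37.9778,11.0456) → (46.2381,145.5822) → (71.6972,37.0996).

Shape 4 is a line segment drawn with `<polyline>`. Its stroke #ff8800 means cut at S934, F782. After flipping Y the toolpath is (93.9472,148.0145) → (52.6440,190.2391).

G21
G90
G0 X104.8670 Y120.9804
M3 S246
G1 X30.8780 Y150.5058 F3001
G1 X18.2510 Y104.8309
G1 X120.1339 Y191.8893
G1 X57.8958 Y72.4953
G1 X104.8670 Y120.9804
M5
G0 X47.8589 Y90.6655
M3 S934
G1 X44.9714 Y66.2558 F782
G1 X20.5617 Y69.1433
G1 X23.4492 Y93.5530
G1 X47.8589 Y90.6655
M5
G0 X91.7300 Y80.8803
M3 S246
G1 X25.7743 Y88.4899 F3001
G1 X37.9778 Y11.0456
G1 X46.2381 Y145.5822
G1 X71.6972 Y37.0996
M5
G0 X93.9472 Y148.0145
M3 S934
G1 X52.6440 Y190.2391 F782
M5
G0 X0.0000 Y0.0000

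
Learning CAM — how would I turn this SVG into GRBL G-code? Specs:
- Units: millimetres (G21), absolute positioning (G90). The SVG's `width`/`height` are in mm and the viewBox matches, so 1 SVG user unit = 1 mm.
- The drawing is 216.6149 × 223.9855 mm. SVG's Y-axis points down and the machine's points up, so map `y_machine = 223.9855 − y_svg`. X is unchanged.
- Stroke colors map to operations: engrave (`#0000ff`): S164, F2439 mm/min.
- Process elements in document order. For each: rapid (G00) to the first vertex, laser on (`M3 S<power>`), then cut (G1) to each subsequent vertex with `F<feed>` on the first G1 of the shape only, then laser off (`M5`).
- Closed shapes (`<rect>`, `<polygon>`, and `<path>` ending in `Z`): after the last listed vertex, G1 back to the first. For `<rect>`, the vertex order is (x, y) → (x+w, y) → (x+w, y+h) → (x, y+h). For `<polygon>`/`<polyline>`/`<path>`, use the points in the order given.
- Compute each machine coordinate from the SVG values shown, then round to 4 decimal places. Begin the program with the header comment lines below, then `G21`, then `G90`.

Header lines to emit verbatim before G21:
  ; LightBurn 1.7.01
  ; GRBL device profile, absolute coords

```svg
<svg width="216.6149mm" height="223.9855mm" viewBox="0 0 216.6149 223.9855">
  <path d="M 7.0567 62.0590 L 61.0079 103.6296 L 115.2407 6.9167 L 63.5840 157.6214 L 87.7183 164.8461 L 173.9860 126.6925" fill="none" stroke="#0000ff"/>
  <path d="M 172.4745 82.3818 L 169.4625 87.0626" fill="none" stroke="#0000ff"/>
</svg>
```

; LightBurn 1.7.01
; GRBL device profile, absolute coords
G21
G90
G00 X7.0567 Y161.9265
M3 S164
G1 X61.0079 Y120.3559 F2439
G1 X115.2407 Y217.0688
G1 X63.5840 Y66.3641
G1 X87.7183 Y59.1394
G1 X173.9860 Y97.2930
M5
G00 X172.4745 Y141.6037
M3 S164
G1 X169.4625 Y136.9229 F2439
M5

viewBox `0 0 216.6149 223.9855` with mm width/height → 1 unit = 1 mm. Flip: y_m = 223.9855 − y_svg.

**Shape 1** — `<path>` open polyline, stroke `#0000ff` → engrave (S164, F2439). Machine vertices: (7.0567,161.9265) → (61.0079,120.3559) → (115.2407,217.0688) → (63.5840,66.3641) → (87.7183,59.1394) → (173.9860,97.2930). Open path.

**Shape 2** — `<path>` line segment, stroke `#0000ff` → engrave (S164, F2439). Machine vertices: (172.4745,141.6037) → (169.4625,136.9229). Open path.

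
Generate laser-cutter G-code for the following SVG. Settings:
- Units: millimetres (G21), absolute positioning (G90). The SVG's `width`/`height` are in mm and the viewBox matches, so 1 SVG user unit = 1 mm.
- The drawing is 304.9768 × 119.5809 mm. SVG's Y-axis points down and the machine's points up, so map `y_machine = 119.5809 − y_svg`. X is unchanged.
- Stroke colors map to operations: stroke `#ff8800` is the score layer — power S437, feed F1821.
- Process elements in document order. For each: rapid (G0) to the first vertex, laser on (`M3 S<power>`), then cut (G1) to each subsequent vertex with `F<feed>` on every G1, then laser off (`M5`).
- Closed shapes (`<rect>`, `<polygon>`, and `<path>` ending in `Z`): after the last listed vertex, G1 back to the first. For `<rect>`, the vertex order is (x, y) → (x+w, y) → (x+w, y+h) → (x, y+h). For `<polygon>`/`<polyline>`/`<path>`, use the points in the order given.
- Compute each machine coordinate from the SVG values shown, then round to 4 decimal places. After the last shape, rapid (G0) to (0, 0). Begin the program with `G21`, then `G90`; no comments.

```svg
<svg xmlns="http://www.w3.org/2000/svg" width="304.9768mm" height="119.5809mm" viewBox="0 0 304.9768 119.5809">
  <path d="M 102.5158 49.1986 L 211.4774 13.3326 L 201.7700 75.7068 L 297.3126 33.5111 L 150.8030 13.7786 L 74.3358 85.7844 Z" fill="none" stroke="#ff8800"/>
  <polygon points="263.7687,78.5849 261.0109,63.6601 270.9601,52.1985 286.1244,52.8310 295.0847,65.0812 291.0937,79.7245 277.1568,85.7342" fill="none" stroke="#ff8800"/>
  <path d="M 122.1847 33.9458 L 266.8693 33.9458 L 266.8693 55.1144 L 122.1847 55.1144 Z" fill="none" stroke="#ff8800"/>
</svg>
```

viewBox `0 0 304.9768 119.5809` with mm width/height → 1 unit = 1 mm. Flip: y_m = 119.5809 − y_svg.

**Shape 1** — `<path>` closed polygon, stroke `#ff8800` → score (S437, F1821). Machine vertices: (102.5158,70.3823) → (211.4774,106.2483) → (201.7700,43.8741) → (297.3126,86.0698) → (150.8030,105.8023) → (74.3358,33.7965) → (102.5158,70.3823). Closed: final G1 returns to the first vertex.

**Shape 2** — `<polygon>` regular polygon, stroke `#ff8800` → score (S437, F1821). Machine vertices: (263.7687,40.9960) → (261.0109,55.9208) → (270.9601,67.3824) → (286.1244,66.7499) → (295.0847,54.4997) → (291.0937,39.8564) → (277.1568,33.8467) → (263.7687,40.9960). Closed: final G1 returns to the first vertex.

**Shape 3** — `<path>` rectangle, stroke `#ff8800` → score (S437, F1821). Machine vertices: (122.1847,85.6351) → (266.8693,85.6351) → (266.8693,64.4665) → (122.1847,64.4665) → (122.1847,85.6351). Closed: final G1 returns to the first vertex.

G21
G90
G0 X102.5158 Y70.3823
M3 S437
G1 X211.4774 Y106.2483 F1821
G1 X201.7700 Y43.8741 F1821
G1 X297.3126 Y86.0698 F1821
G1 X150.8030 Y105.8023 F1821
G1 X74.3358 Y33.7965 F1821
G1 X102.5158 Y70.3823 F1821
M5
G0 X263.7687 Y40.9960
M3 S437
G1 X261.0109 Y55.9208 F1821
G1 X270.9601 Y67.3824 F1821
G1 X286.1244 Y66.7499 F1821
G1 X295.0847 Y54.4997 F1821
G1 X291.0937 Y39.8564 F1821
G1 X277.1568 Y33.8467 F1821
G1 X263.7687 Y40.9960 F1821
M5
G0 X122.1847 Y85.6351
M3 S437
G1 X266.8693 Y85.6351 F1821
G1 X266.8693 Y64.4665 F1821
G1 X122.1847 Y64.4665 F1821
G1 X122.1847 Y85.6351 F1821
M5
G0 X0.0000 Y0.0000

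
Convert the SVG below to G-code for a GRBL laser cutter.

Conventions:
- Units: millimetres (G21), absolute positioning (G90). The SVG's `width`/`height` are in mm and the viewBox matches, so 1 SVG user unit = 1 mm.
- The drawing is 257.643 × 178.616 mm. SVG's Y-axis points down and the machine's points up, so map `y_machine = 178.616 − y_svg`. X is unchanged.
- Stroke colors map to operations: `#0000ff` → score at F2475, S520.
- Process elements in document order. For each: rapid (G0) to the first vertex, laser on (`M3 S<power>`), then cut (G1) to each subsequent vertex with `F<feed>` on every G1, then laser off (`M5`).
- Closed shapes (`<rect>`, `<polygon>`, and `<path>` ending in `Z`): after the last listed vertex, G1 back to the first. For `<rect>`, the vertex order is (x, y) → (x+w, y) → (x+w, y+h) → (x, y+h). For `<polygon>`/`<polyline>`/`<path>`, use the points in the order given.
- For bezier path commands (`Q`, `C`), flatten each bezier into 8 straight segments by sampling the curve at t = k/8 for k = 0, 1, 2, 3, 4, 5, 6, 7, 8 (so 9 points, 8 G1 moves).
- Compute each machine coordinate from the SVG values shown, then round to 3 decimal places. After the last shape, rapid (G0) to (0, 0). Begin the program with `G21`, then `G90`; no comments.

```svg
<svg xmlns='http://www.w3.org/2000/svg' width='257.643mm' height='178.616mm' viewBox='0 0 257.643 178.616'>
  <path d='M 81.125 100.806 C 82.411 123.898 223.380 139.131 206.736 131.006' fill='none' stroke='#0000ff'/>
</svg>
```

G21
G90
G0 X81.125 Y77.810
M3 S520
G1 X87.574 Y69.549 F2475
G1 X103.635 Y62.207 F2475
G1 X125.823 Y55.964 F2475
G1 X150.654 Y51.004 F2475
G1 X174.645 Y47.506 F2475
G1 X194.312 Y45.654 F2475
G1 X206.170 Y45.628 F2475
G1 X206.736 Y47.610 F2475
M5
G0 X0.000 Y0.000

Since the viewBox matches the mm dimensions, user units are millimetres directly. The only transform is the Y-flip y_m = 178.616 − y_svg.

Shape 1 is a cubic bezier drawn with `<path>`. Its stroke #0000ff means score at S520, F2475. After flipping Y the toolpath is (81.125,77.810) → (87.574,69.549) → (103.635,62.207) → (125.823,55.964) → (150.654,51.004) → (174.645,47.506) → (194.312,45.654) → (206.170,45.628) → (206.736,47.610).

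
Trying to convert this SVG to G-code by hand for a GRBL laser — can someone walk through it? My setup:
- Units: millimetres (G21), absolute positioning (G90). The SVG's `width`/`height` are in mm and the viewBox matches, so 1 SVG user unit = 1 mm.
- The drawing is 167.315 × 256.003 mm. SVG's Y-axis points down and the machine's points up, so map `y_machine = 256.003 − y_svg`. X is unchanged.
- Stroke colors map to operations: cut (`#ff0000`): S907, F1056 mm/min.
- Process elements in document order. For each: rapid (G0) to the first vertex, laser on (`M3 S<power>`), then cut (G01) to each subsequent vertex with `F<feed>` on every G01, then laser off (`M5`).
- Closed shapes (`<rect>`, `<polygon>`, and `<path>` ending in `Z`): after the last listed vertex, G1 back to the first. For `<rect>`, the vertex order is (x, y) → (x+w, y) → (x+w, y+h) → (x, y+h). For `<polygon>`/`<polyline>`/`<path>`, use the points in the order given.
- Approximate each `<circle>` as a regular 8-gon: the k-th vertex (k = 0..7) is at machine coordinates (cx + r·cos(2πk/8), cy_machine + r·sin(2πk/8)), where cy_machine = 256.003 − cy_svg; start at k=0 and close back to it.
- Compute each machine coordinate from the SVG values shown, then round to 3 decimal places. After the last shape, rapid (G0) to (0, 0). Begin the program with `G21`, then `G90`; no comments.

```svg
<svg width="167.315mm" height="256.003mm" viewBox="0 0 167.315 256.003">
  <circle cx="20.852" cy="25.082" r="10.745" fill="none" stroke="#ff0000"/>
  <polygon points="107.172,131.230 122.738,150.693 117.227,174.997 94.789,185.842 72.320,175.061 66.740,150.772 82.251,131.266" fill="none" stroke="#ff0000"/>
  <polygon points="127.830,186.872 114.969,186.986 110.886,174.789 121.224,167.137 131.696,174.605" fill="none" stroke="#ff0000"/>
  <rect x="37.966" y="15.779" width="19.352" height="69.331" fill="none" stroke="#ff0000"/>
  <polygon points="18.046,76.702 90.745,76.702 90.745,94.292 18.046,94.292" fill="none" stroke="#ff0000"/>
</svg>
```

Since the viewBox matches the mm dimensions, user units are millimetres directly. The only transform is the Y-flip y_m = 256.003 − y_svg.

Shape 1 is a circle drawn with `<circle>`. Its stroke #ff0000 means cut at S907, F1056. After flipping Y the toolpath is (31.597,230.921) → (28.450,238.519) → (20.852,241.666) → (13.254,238.519) → (10.107,230.921) → (13.254,223.323) → (20.852,220.176) → (28.450,223.323) → (31.597,230.921), returning to the start.

Shape 2 is a regular polygon drawn with `<polygon>`. Its stroke #ff0000 means cut at S907, F1056. After flipping Y the toolpath is (107.172,124.773) → (122.738,105.310) → (117.227,81.006) → (94.789,70.161) → (72.320,80.942) → (66.740,105.231) → (82.251,124.737) → (107.172,124.773), returning to the start.

Shape 3 is a regular polygon drawn with `<polygon>`. Its stroke #ff0000 means cut at S907, F1056. After flipping Y the toolpath is (127.830,69.131) → (114.969,69.017) → (110.886,81.214) → (121.224,88.866) → (131.696,81.398) → (127.830,69.131), returning to the start.

Shape 4 is a rectangle drawn with `<rect>`. Its stroke #ff0000 means cut at S907, F1056. After flipping Y the toolpath is (37.966,240.224) → (57.318,240.224) → (57.318,170.893) → (37.966,170.893) → (37.966,240.224), returning to the start.

Shape 5 is a rectangle drawn with `<polygon>`. Its stroke #ff0000 means cut at S907, F1056. After flipping Y the toolpath is (18.046,179.301) → (90.745,179.301) → (90.745,161.711) → (18.046,161.711) → (18.046,179.301), returning to the start.

G21
G90
G0 X31.597 Y230.921
M3 S907
G01 X28.450 Y238.519 F1056
G01 X20.852 Y241.666 F1056
G01 X13.254 Y238.519 F1056
G01 X10.107 Y230.921 F1056
G01 X13.254 Y223.323 F1056
G01 X20.852 Y220.176 F1056
G01 X28.450 Y223.323 F1056
G01 X31.597 Y230.921 F1056
M5
G0 X107.172 Y124.773
M3 S907
G01 X122.738 Y105.310 F1056
G01 X117.227 Y81.006 F1056
G01 X94.789 Y70.161 F1056
G01 X72.320 Y80.942 F1056
G01 X66.740 Y105.231 F1056
G01 X82.251 Y124.737 F1056
G01 X107.172 Y124.773 F1056
M5
G0 X127.830 Y69.131
M3 S907
G01 X114.969 Y69.017 F1056
G01 X110.886 Y81.214 F1056
G01 X121.224 Y88.866 F1056
G01 X131.696 Y81.398 F1056
G01 X127.830 Y69.131 F1056
M5
G0 X37.966 Y240.224
M3 S907
G01 X57.318 Y240.224 F1056
G01 X57.318 Y170.893 F1056
G01 X37.966 Y170.893 F1056
G01 X37.966 Y240.224 F1056
M5
G0 X18.046 Y179.301
M3 S907
G01 X90.745 Y179.301 F1056
G01 X90.745 Y161.711 F1056
G01 X18.046 Y161.711 F1056
G01 X18.046 Y179.301 F1056
M5
G0 X0.000 Y0.000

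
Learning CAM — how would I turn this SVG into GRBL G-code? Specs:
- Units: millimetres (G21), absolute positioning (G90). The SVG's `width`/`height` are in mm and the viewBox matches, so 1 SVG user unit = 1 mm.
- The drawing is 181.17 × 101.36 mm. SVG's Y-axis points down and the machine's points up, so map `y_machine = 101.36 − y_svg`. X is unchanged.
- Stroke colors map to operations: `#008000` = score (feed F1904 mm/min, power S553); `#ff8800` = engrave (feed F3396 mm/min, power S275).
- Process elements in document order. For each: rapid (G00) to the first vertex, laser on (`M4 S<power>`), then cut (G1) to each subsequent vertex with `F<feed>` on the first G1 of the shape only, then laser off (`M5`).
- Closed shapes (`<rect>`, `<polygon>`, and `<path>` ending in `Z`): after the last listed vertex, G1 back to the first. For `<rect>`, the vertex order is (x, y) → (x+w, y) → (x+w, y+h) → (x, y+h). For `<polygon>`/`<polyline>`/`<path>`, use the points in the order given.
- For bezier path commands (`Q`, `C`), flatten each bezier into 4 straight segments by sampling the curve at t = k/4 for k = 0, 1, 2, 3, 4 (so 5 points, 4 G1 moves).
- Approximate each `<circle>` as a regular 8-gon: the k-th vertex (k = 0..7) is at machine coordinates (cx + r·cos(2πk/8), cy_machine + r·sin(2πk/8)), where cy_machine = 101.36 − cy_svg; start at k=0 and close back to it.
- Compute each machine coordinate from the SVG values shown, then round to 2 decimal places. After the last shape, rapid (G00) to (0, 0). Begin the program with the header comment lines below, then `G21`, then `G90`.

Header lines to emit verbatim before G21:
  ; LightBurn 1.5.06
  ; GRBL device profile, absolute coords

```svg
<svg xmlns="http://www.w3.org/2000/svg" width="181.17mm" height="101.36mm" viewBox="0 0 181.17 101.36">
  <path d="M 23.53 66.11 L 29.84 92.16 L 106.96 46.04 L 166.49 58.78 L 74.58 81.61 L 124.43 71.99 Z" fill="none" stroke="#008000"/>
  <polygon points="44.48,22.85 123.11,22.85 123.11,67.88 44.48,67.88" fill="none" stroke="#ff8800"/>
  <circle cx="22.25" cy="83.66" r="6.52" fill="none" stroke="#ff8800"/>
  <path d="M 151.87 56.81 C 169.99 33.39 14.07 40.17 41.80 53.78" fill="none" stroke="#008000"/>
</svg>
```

; LightBurn 1.5.06
; GRBL device profile, absolute coords
G21
G90
G00 X23.53 Y35.25
M4 S553
G1 X29.84 Y9.20 F1904
G1 X106.96 Y55.32
G1 X166.49 Y42.58
G1 X74.58 Y19.75
G1 X124.43 Y29.37
G1 X23.53 Y35.25
M5
G00 X44.48 Y78.51
M4 S275
G1 X123.11 Y78.51 F3396
G1 X123.11 Y33.48
G1 X44.48 Y33.48
G1 X44.48 Y78.51
M5
G00 X28.77 Y17.70
M4 S275
G1 X26.86 Y22.31 F3396
G1 X22.25 Y24.22
G1 X17.64 Y22.31
G1 X15.73 Y17.70
G1 X17.64 Y13.09
G1 X22.25 Y11.18
G1 X26.86 Y13.09
G1 X28.77 Y17.70
M5
G00 X151.87 Y44.55
M4 S553
G1 X138.42 Y56.82 F1904
G1 X93.23 Y59.95
G1 X49.85 Y56.14
G1 X41.80 Y47.58
M5
G00 X0.00 Y0.00

1 u = 1 mm; y_m = 101.36 − y.

[1] `<path>` closed polygon, #008000→score S553 F1904: (23.53,35.25) → (29.84,9.20) → (106.96,55.32) → (166.49,42.58) → (74.58,19.75) → (124.43,29.37) → (23.53,35.25) (closed)

[2] `<polygon>` rectangle, #ff8800→engrave S275 F3396: (44.48,78.51) → (123.11,78.51) → (123.11,33.48) → (44.48,33.48) → (44.48,78.51) (closed)

[3] `<circle>` circle, #ff8800→engrave S275 F3396: (28.77,17.70) → (26.86,22.31) → (22.25,24.22) → (17.64,22.31) → (15.73,17.70) → (17.64,13.09) → (22.25,11.18) → (26.86,13.09) → (28.77,17.70) (closed)

[4] `<path>` cubic bezier, #008000→score S553 F1904: (151.87,44.55) → (138.42,56.82) → (93.23,59.95) → (49.85,56.14) → (41.80,47.58)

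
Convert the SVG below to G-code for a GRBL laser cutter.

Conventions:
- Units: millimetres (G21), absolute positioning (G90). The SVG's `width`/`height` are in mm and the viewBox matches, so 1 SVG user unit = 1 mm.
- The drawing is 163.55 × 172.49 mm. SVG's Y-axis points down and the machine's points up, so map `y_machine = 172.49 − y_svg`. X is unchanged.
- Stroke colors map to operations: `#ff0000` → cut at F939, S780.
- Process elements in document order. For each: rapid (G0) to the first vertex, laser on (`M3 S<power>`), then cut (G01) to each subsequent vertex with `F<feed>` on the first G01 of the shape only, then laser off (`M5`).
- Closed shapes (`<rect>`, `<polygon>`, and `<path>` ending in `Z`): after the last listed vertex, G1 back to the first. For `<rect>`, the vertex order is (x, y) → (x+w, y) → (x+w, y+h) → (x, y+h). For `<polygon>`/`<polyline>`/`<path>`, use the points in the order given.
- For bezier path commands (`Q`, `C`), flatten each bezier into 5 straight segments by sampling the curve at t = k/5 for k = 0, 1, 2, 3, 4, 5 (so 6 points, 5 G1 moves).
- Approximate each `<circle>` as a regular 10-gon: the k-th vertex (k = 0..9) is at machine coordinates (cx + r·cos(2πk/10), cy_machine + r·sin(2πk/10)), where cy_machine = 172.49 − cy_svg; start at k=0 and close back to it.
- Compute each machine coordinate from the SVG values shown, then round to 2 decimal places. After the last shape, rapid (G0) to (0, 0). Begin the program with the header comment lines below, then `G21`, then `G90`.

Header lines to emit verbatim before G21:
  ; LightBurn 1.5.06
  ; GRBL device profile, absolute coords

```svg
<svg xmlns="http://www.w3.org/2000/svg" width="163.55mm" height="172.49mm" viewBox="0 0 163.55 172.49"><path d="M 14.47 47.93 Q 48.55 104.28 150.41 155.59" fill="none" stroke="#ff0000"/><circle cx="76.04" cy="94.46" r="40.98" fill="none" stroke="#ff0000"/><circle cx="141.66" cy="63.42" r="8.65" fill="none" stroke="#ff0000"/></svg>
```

viewBox `0 0 163.55 172.49` with mm width/height → 1 unit = 1 mm. Flip: y_m = 172.49 − y_svg.

**Shape 1** — `<path>` quadratic bezier, stroke `#ff0000` → cut (S780, F939). Control points (SVG): P0=(14.47,47.93), P1=(48.55,104.28), P2=(150.41,155.59); sampled at t=k/5. Machine vertices: (14.47,124.56) → (30.81,102.22) → (52.58,80.29) → (79.77,58.75) → (112.38,37.63) → (150.41,16.90). Open path.

**Shape 2** — `<circle>` circle, stroke `#ff0000` → cut (S780, F939). Machine vertices: (117.02,78.03) → (109.19,102.12) → (88.70,117.00) → (63.38,117.00) → (42.89,102.12) → (35.06,78.03) → (42.89,53.94) → (63.38,39.06) → (88.70,39.06) → (109.19,53.94) → (117.02,78.03). Closed: final G1 returns to the first vertex.

**Shape 3** — `<circle>` circle, stroke `#ff0000` → cut (S780, F939). Machine vertices: (150.31,109.07) → (148.66,114.15) → (144.33,117.30) → (138.99,117.30) → (134.66,114.15) → (133.01,109.07) → (134.66,103.99) → (138.99,100.84) → (144.33,100.84) → (148.66,103.99) → (150.31,109.07). Closed: final G1 returns to the first vertex.

; LightBurn 1.5.06
; GRBL device profile, absolute coords
G21
G90
G0 X14.47 Y124.56
M3 S780
G01 X30.81 Y102.22 F939
G01 X52.58 Y80.29
G01 X79.77 Y58.75
G01 X112.38 Y37.63
G01 X150.41 Y16.90
M5
G0 X117.02 Y78.03
M3 S780
G01 X109.19 Y102.12 F939
G01 X88.70 Y117.00
G01 X63.38 Y117.00
G01 X42.89 Y102.12
G01 X35.06 Y78.03
G01 X42.89 Y53.94
G01 X63.38 Y39.06
G01 X88.70 Y39.06
G01 X109.19 Y53.94
G01 X117.02 Y78.03
M5
G0 X150.31 Y109.07
M3 S780
G01 X148.66 Y114.15 F939
G01 X144.33 Y117.30
G01 X138.99 Y117.30
G01 X134.66 Y114.15
G01 X133.01 Y109.07
G01 X134.66 Y103.99
G01 X138.99 Y100.84
G01 X144.33 Y100.84
G01 X148.66 Y103.99
G01 X150.31 Y109.07
M5
G0 X0.00 Y0.00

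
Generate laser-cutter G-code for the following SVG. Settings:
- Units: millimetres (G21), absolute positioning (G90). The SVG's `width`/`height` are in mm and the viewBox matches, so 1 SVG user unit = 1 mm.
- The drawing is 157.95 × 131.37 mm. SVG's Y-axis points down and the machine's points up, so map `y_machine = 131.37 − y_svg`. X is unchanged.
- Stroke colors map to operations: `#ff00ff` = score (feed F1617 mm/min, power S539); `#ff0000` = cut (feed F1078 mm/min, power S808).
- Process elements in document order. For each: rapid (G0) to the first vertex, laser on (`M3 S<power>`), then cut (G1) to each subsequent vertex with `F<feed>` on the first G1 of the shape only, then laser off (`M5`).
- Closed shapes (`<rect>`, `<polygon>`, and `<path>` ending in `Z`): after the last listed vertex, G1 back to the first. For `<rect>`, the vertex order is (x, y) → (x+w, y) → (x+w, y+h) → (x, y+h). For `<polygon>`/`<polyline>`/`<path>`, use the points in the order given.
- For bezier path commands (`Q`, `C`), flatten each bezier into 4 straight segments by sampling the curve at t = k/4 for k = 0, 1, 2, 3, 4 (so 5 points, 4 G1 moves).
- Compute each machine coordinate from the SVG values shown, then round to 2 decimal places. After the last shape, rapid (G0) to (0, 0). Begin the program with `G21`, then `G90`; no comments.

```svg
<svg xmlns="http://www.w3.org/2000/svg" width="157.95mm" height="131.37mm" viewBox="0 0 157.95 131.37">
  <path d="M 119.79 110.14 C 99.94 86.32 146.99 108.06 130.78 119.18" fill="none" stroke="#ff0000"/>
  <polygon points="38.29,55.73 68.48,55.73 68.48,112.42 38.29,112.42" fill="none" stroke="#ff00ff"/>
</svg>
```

1 u = 1 mm; y_m = 131.37 − y.

[1] `<path>` cubic bezier, #ff0000→cut S808 F1078: (119.79,21.23) → (115.41,31.43) → (123.92,29.81) → (133.11,21.64) → (130.78,12.19)

[2] `<polygon>` rectangle, #ff00ff→score S539 F1617: (38.29,75.64) → (68.48,75.64) → (68.48,18.95) → (38.29,18.95) → (38.29,75.64) (closed)

G21
G90
G0 X119.79 Y21.23
M3 S808
G1 X115.41 Y31.43 F1078
G1 X123.92 Y29.81
G1 X133.11 Y21.64
G1 X130.78 Y12.19
M5
G0 X38.29 Y75.64
M3 S539
G1 X68.48 Y75.64 F1617
G1 X68.48 Y18.95
G1 X38.29 Y18.95
G1 X38.29 Y75.64
M5
G0 X0.00 Y0.00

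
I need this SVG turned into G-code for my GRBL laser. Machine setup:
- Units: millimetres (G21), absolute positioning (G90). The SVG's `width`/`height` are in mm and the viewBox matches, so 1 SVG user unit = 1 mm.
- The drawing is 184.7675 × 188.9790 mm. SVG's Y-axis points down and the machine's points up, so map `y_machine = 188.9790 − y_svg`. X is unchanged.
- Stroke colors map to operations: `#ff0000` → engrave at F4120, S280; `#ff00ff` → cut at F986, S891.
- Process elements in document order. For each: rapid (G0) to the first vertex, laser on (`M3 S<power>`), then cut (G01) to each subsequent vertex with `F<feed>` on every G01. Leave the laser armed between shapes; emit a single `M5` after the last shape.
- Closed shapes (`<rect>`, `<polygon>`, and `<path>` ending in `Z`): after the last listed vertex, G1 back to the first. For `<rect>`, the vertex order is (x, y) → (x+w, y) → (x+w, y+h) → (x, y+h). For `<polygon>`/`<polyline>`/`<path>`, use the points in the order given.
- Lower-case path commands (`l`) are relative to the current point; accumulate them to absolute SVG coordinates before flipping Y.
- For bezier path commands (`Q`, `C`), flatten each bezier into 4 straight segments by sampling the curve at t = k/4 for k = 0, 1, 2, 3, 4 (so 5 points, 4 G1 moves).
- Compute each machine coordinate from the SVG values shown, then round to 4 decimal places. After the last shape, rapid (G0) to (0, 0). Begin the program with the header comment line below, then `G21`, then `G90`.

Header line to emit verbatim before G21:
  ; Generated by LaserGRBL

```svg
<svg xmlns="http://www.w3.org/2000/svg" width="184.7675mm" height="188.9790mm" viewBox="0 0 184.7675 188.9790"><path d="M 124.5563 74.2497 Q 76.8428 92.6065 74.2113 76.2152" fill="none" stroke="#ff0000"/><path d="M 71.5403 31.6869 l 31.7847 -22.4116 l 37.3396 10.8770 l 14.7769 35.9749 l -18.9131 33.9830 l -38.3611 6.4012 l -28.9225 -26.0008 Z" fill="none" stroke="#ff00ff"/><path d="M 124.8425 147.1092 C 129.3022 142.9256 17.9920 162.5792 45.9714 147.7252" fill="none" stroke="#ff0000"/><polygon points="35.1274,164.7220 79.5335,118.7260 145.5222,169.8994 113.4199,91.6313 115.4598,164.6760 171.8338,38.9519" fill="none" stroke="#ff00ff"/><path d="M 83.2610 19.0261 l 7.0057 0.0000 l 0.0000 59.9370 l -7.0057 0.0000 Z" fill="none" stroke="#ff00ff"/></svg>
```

Since the viewBox matches the mm dimensions, user units are millimetres directly. The only transform is the Y-flip y_m = 188.9790 − y_svg.

Shape 1 is a quadratic bezier drawn with `<path>`. Its stroke #ff0000 means engrave at S280, F4120. After flipping Y the toolpath is (124.5563,114.7293) → (103.5172,107.7227) → (88.1133,105.0595) → (78.3447,106.7399) → (74.2113,112.7638).

Shape 2 is a regular polygon drawn with `<path>`. Its stroke #ff00ff means cut at S891, F986. After flipping Y the toolpath is (71.5403,157.2921) → (103.3250,179.7037) → (140.6646,168.8267) → (155.4415,132.8518) → (136.5284,98.8688) → (98.1673,92.4676) → (69.2448,118.4684) → (71.5403,157.2921), returning to the start.

Shape 3 is a cubic bezier drawn with `<path>`. Its stroke #ff0000 means engrave at S280, F4120. After flipping Y the toolpath is (124.8425,41.8698) → (110.4657,41.4497) → (76.5871,37.5604) → (47.1183,35.6718) → (45.9714,41.2538).

Shape 4 is a closed polygon drawn with `<polygon>`. Its stroke #ff00ff means cut at S891, F986. After flipping Y the toolpath is (35.1274,24.2570) → (79.5335,70.2530) → (145.5222,19.0796) → (113.4199,97.3477) → (115.4598,24.3030) → (171.8338,150.0271) → (35.1274,24.2570), returning to the start.

Shape 5 is a rectangle drawn with `<path>`. Its stroke #ff00ff means cut at S891, F986. After flipping Y the toolpath is (83.2610,169.9529) → (90.2667,169.9529) → (90.2667,110.0159) → (83.2610,110.0159) → (83.2610,169.9529), returning to the start.

; Generated by LaserGRBL
G21
G90
G0 X124.5563 Y114.7293
M3 S280
G01 X103.5172 Y107.7227 F4120
G01 X88.1133 Y105.0595 F4120
G01 X78.3447 Y106.7399 F4120
G01 X74.2113 Y112.7638 F4120
G0 X71.5403 Y157.2921
M3 S891
G01 X103.3250 Y179.7037 F986
G01 X140.6646 Y168.8267 F986
G01 X155.4415 Y132.8518 F986
G01 X136.5284 Y98.8688 F986
G01 X98.1673 Y92.4676 F986
G01 X69.2448 Y118.4684 F986
G01 X71.5403 Y157.2921 F986
G0 X124.8425 Y41.8698
M3 S280
G01 X110.4657 Y41.4497 F4120
G01 X76.5871 Y37.5604 F4120
G01 X47.1183 Y35.6718 F4120
G01 X45.9714 Y41.2538 F4120
G0 X35.1274 Y24.2570
M3 S891
G01 X79.5335 Y70.2530 F986
G01 X145.5222 Y19.0796 F986
G01 X113.4199 Y97.3477 F986
G01 X115.4598 Y24.3030 F986
G01 X171.8338 Y150.0271 F986
G01 X35.1274 Y24.2570 F986
G0 X83.2610 Y169.9529
M3 S891
G01 X90.2667 Y169.9529 F986
G01 X90.2667 Y110.0159 F986
G01 X83.2610 Y110.0159 F986
G01 X83.2610 Y169.9529 F986
M5
G0 X0.0000 Y0.0000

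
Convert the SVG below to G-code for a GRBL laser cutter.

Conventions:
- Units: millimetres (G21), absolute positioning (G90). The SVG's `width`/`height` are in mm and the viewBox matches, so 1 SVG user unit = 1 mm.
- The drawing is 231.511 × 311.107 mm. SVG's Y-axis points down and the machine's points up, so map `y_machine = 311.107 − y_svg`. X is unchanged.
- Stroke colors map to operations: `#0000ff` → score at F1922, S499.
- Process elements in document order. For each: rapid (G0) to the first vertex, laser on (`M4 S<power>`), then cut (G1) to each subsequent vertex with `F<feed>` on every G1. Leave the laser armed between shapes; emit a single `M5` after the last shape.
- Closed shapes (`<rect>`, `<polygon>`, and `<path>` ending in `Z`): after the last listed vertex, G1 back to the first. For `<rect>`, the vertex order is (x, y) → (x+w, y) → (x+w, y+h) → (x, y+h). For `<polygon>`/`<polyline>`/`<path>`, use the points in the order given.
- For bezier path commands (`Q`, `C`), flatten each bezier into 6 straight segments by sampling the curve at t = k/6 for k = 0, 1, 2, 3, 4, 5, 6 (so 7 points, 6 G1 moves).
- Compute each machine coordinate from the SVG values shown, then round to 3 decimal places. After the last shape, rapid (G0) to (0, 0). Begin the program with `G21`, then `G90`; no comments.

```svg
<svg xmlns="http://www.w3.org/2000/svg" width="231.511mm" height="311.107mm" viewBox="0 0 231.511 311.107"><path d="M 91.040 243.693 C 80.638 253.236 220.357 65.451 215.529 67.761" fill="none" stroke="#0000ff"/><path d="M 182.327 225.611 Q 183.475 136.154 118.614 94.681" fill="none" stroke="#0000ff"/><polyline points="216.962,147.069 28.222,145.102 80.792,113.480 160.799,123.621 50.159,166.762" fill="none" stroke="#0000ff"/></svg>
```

G21
G90
G0 X91.040 Y67.414
M4 S499
G1 X96.985 Y77.293 F1922
G1 X119.765 Y109.298 F1922
G1 X151.194 Y152.668 F1922
G1 X183.088 Y196.640 F1922
G1 X207.262 Y230.453 F1922
G1 X215.529 Y243.346 F1922
G0 X182.327 Y85.496
M4 S499
G1 X180.876 Y113.982 F1922
G1 X175.758 Y139.802 F1922
G1 X166.973 Y162.957 F1922
G1 X154.520 Y183.446 F1922
G1 X138.401 Y201.269 F1922
G1 X118.614 Y216.426 F1922
G0 X216.962 Y164.038
M4 S499
G1 X28.222 Y166.005 F1922
G1 X80.792 Y197.627 F1922
G1 X160.799 Y187.486 F1922
G1 X50.159 Y144.345 F1922
M5
G0 X0.000 Y0.000

1 u = 1 mm; y_m = 311.107 − y.

[1] `<path>` cubic bezier, #0000ff→score S499 F1922: (91.040,67.414) → (96.985,77.293) → (119.765,109.298) → (151.194,152.668) → (183.088,196.640) → (207.262,230.453) → (215.529,243.346)

[2] `<path>` quadratic bezier, #0000ff→score S499 F1922: (182.327,85.496) → (180.876,113.982) → (175.758,139.802) → (166.973,162.957) → (154.520,183.446) → (138.401,201.269) → (118.614,216.426)

[3] `<polyline>` open polyline, #0000ff→score S499 F1922: (216.962,164.038) → (28.222,166.005) → (80.792,197.627) → (160.799,187.486) → (50.159,144.345)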